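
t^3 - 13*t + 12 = (t - 3)*(t - 1)*(t + 4)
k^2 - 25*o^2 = (k - 5*o)*(k + 5*o)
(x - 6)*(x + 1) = x^2 - 5*x - 6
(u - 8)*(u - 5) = u^2 - 13*u + 40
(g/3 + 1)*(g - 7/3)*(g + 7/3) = g^3/3 + g^2 - 49*g/27 - 49/9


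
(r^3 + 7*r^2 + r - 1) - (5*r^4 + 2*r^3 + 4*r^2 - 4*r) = -5*r^4 - r^3 + 3*r^2 + 5*r - 1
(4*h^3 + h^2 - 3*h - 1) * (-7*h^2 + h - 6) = -28*h^5 - 3*h^4 - 2*h^3 - 2*h^2 + 17*h + 6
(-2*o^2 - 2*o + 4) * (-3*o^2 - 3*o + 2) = 6*o^4 + 12*o^3 - 10*o^2 - 16*o + 8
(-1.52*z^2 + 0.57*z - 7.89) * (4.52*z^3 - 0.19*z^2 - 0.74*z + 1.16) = -6.8704*z^5 + 2.8652*z^4 - 34.6463*z^3 - 0.6859*z^2 + 6.4998*z - 9.1524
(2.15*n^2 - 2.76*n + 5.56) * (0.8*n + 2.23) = 1.72*n^3 + 2.5865*n^2 - 1.7068*n + 12.3988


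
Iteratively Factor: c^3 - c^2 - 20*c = (c)*(c^2 - c - 20) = c*(c + 4)*(c - 5)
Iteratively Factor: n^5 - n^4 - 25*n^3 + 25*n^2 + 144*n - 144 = (n - 3)*(n^4 + 2*n^3 - 19*n^2 - 32*n + 48) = (n - 3)*(n - 1)*(n^3 + 3*n^2 - 16*n - 48) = (n - 3)*(n - 1)*(n + 3)*(n^2 - 16) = (n - 3)*(n - 1)*(n + 3)*(n + 4)*(n - 4)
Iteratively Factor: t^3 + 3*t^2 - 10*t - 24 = (t + 4)*(t^2 - t - 6) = (t - 3)*(t + 4)*(t + 2)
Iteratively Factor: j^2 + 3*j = (j)*(j + 3)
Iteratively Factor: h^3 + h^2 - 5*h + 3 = (h - 1)*(h^2 + 2*h - 3) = (h - 1)^2*(h + 3)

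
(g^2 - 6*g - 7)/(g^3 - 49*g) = (g + 1)/(g*(g + 7))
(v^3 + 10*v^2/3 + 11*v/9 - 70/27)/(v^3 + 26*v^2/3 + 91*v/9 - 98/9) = (v + 5/3)/(v + 7)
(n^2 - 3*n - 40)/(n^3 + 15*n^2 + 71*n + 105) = (n - 8)/(n^2 + 10*n + 21)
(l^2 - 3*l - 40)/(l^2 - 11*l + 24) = (l + 5)/(l - 3)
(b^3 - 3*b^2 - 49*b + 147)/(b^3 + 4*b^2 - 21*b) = (b - 7)/b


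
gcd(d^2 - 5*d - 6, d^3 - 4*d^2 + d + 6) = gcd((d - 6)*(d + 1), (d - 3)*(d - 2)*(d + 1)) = d + 1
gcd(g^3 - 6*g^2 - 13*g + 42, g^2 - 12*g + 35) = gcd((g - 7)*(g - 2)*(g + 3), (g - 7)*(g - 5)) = g - 7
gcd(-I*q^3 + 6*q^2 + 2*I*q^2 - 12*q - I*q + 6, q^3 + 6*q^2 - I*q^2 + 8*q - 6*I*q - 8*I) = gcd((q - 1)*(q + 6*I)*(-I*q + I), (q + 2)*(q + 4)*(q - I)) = 1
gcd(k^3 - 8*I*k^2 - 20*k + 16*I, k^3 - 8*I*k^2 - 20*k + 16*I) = k^3 - 8*I*k^2 - 20*k + 16*I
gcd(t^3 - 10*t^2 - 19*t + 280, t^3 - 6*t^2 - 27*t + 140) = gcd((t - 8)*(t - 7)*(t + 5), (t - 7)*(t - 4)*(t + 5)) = t^2 - 2*t - 35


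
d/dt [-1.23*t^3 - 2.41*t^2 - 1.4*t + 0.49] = -3.69*t^2 - 4.82*t - 1.4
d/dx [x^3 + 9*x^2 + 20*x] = 3*x^2 + 18*x + 20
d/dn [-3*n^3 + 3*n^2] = 3*n*(2 - 3*n)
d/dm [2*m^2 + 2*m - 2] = 4*m + 2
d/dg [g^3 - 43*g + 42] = 3*g^2 - 43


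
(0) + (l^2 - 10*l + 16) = l^2 - 10*l + 16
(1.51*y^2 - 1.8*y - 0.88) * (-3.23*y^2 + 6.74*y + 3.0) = -4.8773*y^4 + 15.9914*y^3 - 4.7596*y^2 - 11.3312*y - 2.64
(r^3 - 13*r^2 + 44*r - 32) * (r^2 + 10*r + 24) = r^5 - 3*r^4 - 62*r^3 + 96*r^2 + 736*r - 768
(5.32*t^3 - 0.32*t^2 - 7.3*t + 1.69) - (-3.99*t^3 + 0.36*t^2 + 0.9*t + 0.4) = 9.31*t^3 - 0.68*t^2 - 8.2*t + 1.29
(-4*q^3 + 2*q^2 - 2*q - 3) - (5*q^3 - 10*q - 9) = -9*q^3 + 2*q^2 + 8*q + 6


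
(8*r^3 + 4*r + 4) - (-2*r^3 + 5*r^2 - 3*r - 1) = 10*r^3 - 5*r^2 + 7*r + 5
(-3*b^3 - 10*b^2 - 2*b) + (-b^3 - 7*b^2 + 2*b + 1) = -4*b^3 - 17*b^2 + 1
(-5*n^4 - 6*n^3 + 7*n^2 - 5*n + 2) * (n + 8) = -5*n^5 - 46*n^4 - 41*n^3 + 51*n^2 - 38*n + 16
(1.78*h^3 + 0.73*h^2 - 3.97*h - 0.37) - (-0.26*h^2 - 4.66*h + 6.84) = 1.78*h^3 + 0.99*h^2 + 0.69*h - 7.21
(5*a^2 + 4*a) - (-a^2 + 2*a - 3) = 6*a^2 + 2*a + 3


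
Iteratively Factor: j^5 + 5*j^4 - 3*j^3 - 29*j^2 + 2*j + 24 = (j - 1)*(j^4 + 6*j^3 + 3*j^2 - 26*j - 24) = (j - 1)*(j + 1)*(j^3 + 5*j^2 - 2*j - 24) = (j - 1)*(j + 1)*(j + 3)*(j^2 + 2*j - 8) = (j - 2)*(j - 1)*(j + 1)*(j + 3)*(j + 4)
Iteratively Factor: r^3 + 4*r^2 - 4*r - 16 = (r - 2)*(r^2 + 6*r + 8) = (r - 2)*(r + 2)*(r + 4)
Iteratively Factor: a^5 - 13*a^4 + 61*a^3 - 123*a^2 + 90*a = (a - 3)*(a^4 - 10*a^3 + 31*a^2 - 30*a) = a*(a - 3)*(a^3 - 10*a^2 + 31*a - 30) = a*(a - 3)^2*(a^2 - 7*a + 10) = a*(a - 3)^2*(a - 2)*(a - 5)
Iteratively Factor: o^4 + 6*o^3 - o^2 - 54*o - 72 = (o + 2)*(o^3 + 4*o^2 - 9*o - 36) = (o - 3)*(o + 2)*(o^2 + 7*o + 12) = (o - 3)*(o + 2)*(o + 3)*(o + 4)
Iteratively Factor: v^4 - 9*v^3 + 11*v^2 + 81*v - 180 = (v - 3)*(v^3 - 6*v^2 - 7*v + 60) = (v - 4)*(v - 3)*(v^2 - 2*v - 15) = (v - 5)*(v - 4)*(v - 3)*(v + 3)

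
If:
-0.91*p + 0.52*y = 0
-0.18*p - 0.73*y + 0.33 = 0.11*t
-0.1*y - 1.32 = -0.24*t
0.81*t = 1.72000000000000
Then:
No Solution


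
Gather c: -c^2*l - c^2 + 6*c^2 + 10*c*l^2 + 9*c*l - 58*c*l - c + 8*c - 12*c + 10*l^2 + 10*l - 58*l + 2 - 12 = c^2*(5 - l) + c*(10*l^2 - 49*l - 5) + 10*l^2 - 48*l - 10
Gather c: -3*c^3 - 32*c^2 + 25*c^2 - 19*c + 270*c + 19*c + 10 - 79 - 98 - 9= -3*c^3 - 7*c^2 + 270*c - 176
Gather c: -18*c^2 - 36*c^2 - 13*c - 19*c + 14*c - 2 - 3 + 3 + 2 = -54*c^2 - 18*c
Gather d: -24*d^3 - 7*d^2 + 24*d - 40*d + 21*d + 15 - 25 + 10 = -24*d^3 - 7*d^2 + 5*d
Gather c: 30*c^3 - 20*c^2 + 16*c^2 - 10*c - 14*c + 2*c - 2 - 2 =30*c^3 - 4*c^2 - 22*c - 4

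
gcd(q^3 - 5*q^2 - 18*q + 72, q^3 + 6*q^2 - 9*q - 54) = q - 3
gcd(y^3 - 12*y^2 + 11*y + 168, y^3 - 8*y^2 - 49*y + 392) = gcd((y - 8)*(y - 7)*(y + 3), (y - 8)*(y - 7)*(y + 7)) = y^2 - 15*y + 56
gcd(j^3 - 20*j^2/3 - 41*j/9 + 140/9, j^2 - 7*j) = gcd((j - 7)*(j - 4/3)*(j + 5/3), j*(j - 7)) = j - 7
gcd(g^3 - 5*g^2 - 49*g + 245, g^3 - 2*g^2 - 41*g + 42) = g - 7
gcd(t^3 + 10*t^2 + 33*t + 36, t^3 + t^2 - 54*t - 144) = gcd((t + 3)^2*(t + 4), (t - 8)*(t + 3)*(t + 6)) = t + 3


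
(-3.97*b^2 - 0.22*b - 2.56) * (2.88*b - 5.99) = -11.4336*b^3 + 23.1467*b^2 - 6.055*b + 15.3344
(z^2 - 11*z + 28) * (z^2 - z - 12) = z^4 - 12*z^3 + 27*z^2 + 104*z - 336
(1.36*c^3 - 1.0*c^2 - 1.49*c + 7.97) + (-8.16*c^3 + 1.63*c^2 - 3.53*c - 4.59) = -6.8*c^3 + 0.63*c^2 - 5.02*c + 3.38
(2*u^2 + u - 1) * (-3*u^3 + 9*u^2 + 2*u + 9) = -6*u^5 + 15*u^4 + 16*u^3 + 11*u^2 + 7*u - 9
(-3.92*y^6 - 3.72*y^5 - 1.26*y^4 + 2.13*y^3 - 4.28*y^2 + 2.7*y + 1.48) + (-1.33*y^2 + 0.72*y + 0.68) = -3.92*y^6 - 3.72*y^5 - 1.26*y^4 + 2.13*y^3 - 5.61*y^2 + 3.42*y + 2.16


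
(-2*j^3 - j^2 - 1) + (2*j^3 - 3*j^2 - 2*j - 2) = -4*j^2 - 2*j - 3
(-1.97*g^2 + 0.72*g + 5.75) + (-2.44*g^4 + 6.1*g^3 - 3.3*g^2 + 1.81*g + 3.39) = -2.44*g^4 + 6.1*g^3 - 5.27*g^2 + 2.53*g + 9.14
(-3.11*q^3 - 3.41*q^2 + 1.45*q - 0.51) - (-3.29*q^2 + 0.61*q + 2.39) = -3.11*q^3 - 0.12*q^2 + 0.84*q - 2.9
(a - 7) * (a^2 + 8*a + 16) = a^3 + a^2 - 40*a - 112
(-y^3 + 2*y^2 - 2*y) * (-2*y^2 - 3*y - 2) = 2*y^5 - y^4 + 2*y^2 + 4*y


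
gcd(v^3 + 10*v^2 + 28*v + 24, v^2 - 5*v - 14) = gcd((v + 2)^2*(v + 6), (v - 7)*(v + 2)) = v + 2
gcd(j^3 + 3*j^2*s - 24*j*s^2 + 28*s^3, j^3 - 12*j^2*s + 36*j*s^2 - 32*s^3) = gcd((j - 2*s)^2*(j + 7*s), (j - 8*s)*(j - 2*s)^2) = j^2 - 4*j*s + 4*s^2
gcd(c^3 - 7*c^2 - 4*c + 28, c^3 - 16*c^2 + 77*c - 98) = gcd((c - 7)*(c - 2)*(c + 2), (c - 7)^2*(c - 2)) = c^2 - 9*c + 14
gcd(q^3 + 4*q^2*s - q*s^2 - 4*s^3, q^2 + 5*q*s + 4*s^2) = q^2 + 5*q*s + 4*s^2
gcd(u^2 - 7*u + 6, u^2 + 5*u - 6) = u - 1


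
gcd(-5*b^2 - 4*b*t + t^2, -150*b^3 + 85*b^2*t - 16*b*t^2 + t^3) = -5*b + t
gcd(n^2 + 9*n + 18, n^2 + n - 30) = n + 6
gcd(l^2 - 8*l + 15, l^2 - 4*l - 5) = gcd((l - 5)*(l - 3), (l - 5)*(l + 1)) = l - 5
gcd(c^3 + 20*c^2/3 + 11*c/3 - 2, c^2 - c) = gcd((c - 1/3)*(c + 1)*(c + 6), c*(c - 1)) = 1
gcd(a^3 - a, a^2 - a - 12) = 1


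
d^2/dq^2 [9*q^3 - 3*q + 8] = 54*q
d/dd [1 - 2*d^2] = -4*d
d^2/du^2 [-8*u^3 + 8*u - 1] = -48*u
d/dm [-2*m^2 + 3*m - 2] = 3 - 4*m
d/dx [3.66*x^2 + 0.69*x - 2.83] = 7.32*x + 0.69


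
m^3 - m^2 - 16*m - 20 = (m - 5)*(m + 2)^2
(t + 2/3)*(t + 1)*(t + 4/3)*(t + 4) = t^4 + 7*t^3 + 134*t^2/9 + 112*t/9 + 32/9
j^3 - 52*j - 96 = (j - 8)*(j + 2)*(j + 6)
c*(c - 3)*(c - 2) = c^3 - 5*c^2 + 6*c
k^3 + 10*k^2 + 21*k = k*(k + 3)*(k + 7)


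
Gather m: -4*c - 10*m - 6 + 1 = -4*c - 10*m - 5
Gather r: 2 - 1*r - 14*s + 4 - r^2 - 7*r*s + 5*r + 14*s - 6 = -r^2 + r*(4 - 7*s)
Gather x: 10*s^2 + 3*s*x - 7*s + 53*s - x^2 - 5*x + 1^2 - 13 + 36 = 10*s^2 + 46*s - x^2 + x*(3*s - 5) + 24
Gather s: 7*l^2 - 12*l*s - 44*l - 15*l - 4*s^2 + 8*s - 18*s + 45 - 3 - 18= 7*l^2 - 59*l - 4*s^2 + s*(-12*l - 10) + 24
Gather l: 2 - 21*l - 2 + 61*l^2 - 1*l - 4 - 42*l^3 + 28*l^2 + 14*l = -42*l^3 + 89*l^2 - 8*l - 4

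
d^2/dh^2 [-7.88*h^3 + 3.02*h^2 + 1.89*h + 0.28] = 6.04 - 47.28*h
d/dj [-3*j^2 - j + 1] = -6*j - 1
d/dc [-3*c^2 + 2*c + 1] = 2 - 6*c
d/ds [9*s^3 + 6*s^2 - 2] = 3*s*(9*s + 4)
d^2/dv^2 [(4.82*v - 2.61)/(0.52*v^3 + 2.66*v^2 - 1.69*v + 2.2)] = (7.819968*v^5 + 31.533216*v^4 + 18.917984*v^3 - 163.210848*v^2 - 80.9268360000001*v + 51.480118)/(0.140608*v^9 + 2.157792*v^8 + 9.667008*v^7 + 6.580088*v^6 - 13.159536*v^5 + 57.890478*v^4 - 56.615689*v^3 + 57.47346*v^2 - 24.5388*v + 10.648)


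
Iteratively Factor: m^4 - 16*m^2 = (m + 4)*(m^3 - 4*m^2) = (m - 4)*(m + 4)*(m^2) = m*(m - 4)*(m + 4)*(m)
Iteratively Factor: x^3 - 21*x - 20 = (x + 4)*(x^2 - 4*x - 5) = (x - 5)*(x + 4)*(x + 1)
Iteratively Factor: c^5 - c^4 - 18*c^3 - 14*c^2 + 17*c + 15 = (c - 1)*(c^4 - 18*c^2 - 32*c - 15) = (c - 1)*(c + 1)*(c^3 - c^2 - 17*c - 15) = (c - 1)*(c + 1)*(c + 3)*(c^2 - 4*c - 5) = (c - 1)*(c + 1)^2*(c + 3)*(c - 5)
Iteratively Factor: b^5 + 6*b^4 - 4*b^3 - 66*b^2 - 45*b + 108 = (b + 4)*(b^4 + 2*b^3 - 12*b^2 - 18*b + 27) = (b - 3)*(b + 4)*(b^3 + 5*b^2 + 3*b - 9) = (b - 3)*(b + 3)*(b + 4)*(b^2 + 2*b - 3) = (b - 3)*(b - 1)*(b + 3)*(b + 4)*(b + 3)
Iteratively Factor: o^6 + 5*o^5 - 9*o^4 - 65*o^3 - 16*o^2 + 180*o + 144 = (o + 2)*(o^5 + 3*o^4 - 15*o^3 - 35*o^2 + 54*o + 72) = (o + 1)*(o + 2)*(o^4 + 2*o^3 - 17*o^2 - 18*o + 72) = (o + 1)*(o + 2)*(o + 4)*(o^3 - 2*o^2 - 9*o + 18) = (o - 2)*(o + 1)*(o + 2)*(o + 4)*(o^2 - 9) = (o - 3)*(o - 2)*(o + 1)*(o + 2)*(o + 4)*(o + 3)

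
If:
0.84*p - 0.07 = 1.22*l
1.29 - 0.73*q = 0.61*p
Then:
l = 1.39868314969094 - 0.823972050524053*q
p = 2.11475409836066 - 1.19672131147541*q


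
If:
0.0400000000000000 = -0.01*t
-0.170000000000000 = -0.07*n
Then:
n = 2.43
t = -4.00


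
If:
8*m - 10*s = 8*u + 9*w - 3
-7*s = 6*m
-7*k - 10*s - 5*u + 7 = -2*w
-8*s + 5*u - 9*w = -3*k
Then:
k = 368*w/403 + 641/806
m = 1113*w/1612 - 399/1612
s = 171/806 - 477*w/806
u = 123*w/403 - 111/806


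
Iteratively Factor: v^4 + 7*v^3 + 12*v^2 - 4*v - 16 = (v + 2)*(v^3 + 5*v^2 + 2*v - 8) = (v + 2)^2*(v^2 + 3*v - 4) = (v - 1)*(v + 2)^2*(v + 4)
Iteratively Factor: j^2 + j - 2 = (j - 1)*(j + 2)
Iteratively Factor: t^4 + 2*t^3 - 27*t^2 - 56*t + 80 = (t - 1)*(t^3 + 3*t^2 - 24*t - 80) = (t - 1)*(t + 4)*(t^2 - t - 20) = (t - 1)*(t + 4)^2*(t - 5)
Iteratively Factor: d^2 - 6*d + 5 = (d - 5)*(d - 1)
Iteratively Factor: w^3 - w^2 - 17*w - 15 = (w - 5)*(w^2 + 4*w + 3) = (w - 5)*(w + 3)*(w + 1)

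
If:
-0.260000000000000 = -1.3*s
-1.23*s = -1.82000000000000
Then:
No Solution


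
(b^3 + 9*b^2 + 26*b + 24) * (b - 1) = b^4 + 8*b^3 + 17*b^2 - 2*b - 24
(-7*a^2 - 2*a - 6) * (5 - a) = 7*a^3 - 33*a^2 - 4*a - 30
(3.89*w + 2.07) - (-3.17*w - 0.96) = 7.06*w + 3.03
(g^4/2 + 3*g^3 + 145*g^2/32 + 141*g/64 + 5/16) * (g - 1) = g^5/2 + 5*g^4/2 + 49*g^3/32 - 149*g^2/64 - 121*g/64 - 5/16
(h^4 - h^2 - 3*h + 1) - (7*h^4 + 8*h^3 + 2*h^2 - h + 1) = -6*h^4 - 8*h^3 - 3*h^2 - 2*h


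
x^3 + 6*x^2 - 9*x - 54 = (x - 3)*(x + 3)*(x + 6)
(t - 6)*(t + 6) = t^2 - 36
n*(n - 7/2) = n^2 - 7*n/2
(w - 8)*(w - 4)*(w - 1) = w^3 - 13*w^2 + 44*w - 32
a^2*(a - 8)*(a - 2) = a^4 - 10*a^3 + 16*a^2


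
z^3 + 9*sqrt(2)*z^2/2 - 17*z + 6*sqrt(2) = (z - sqrt(2))*(z - sqrt(2)/2)*(z + 6*sqrt(2))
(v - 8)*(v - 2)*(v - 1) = v^3 - 11*v^2 + 26*v - 16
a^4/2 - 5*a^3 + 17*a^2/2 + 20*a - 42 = (a/2 + 1)*(a - 7)*(a - 3)*(a - 2)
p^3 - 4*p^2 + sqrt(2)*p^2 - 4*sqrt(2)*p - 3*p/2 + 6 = (p - 4)*(p - sqrt(2)/2)*(p + 3*sqrt(2)/2)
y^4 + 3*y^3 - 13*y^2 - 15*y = y*(y - 3)*(y + 1)*(y + 5)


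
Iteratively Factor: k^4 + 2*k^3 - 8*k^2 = (k)*(k^3 + 2*k^2 - 8*k) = k*(k - 2)*(k^2 + 4*k) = k^2*(k - 2)*(k + 4)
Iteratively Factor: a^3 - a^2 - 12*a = (a - 4)*(a^2 + 3*a) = a*(a - 4)*(a + 3)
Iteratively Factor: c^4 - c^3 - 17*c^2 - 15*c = (c + 1)*(c^3 - 2*c^2 - 15*c) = (c + 1)*(c + 3)*(c^2 - 5*c) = c*(c + 1)*(c + 3)*(c - 5)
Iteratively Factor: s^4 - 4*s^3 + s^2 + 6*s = (s - 2)*(s^3 - 2*s^2 - 3*s) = (s - 2)*(s + 1)*(s^2 - 3*s) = (s - 3)*(s - 2)*(s + 1)*(s)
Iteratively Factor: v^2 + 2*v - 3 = (v - 1)*(v + 3)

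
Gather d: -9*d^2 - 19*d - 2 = -9*d^2 - 19*d - 2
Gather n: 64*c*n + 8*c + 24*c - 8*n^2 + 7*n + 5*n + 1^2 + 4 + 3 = 32*c - 8*n^2 + n*(64*c + 12) + 8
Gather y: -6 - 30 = -36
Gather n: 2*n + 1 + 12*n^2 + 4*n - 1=12*n^2 + 6*n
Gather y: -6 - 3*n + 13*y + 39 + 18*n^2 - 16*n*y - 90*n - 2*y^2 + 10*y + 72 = 18*n^2 - 93*n - 2*y^2 + y*(23 - 16*n) + 105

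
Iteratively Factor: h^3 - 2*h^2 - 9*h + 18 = (h - 2)*(h^2 - 9) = (h - 3)*(h - 2)*(h + 3)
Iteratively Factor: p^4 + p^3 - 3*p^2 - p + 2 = (p - 1)*(p^3 + 2*p^2 - p - 2) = (p - 1)^2*(p^2 + 3*p + 2) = (p - 1)^2*(p + 2)*(p + 1)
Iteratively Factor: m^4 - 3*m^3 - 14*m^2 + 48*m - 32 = (m - 2)*(m^3 - m^2 - 16*m + 16) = (m - 2)*(m + 4)*(m^2 - 5*m + 4) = (m - 4)*(m - 2)*(m + 4)*(m - 1)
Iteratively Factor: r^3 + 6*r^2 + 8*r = (r)*(r^2 + 6*r + 8) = r*(r + 4)*(r + 2)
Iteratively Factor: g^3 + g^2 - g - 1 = (g + 1)*(g^2 - 1) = (g + 1)^2*(g - 1)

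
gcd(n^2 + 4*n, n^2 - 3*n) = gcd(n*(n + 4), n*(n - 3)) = n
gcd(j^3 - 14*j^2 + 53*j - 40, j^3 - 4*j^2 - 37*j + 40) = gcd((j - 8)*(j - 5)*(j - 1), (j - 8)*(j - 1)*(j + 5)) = j^2 - 9*j + 8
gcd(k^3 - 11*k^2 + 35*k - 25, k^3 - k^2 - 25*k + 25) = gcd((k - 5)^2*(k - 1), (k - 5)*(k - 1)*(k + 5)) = k^2 - 6*k + 5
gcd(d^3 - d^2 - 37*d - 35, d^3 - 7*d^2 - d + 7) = d^2 - 6*d - 7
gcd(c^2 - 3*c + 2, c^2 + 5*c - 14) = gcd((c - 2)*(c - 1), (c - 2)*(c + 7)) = c - 2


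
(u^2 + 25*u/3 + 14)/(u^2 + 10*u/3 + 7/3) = (u + 6)/(u + 1)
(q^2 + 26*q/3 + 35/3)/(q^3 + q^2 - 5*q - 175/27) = 9*(q + 7)/(9*q^2 - 6*q - 35)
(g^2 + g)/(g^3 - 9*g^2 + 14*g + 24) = g/(g^2 - 10*g + 24)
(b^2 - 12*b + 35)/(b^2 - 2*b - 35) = (b - 5)/(b + 5)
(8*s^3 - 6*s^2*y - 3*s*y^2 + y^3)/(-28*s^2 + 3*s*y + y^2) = (-2*s^2 + s*y + y^2)/(7*s + y)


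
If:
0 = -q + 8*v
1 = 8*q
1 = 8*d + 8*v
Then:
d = 7/64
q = 1/8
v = 1/64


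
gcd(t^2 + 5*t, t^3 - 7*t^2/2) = t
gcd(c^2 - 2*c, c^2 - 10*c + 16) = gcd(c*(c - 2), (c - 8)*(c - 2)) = c - 2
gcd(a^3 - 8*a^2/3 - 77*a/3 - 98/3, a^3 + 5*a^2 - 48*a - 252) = a - 7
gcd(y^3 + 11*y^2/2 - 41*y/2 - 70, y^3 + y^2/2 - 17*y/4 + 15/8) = y + 5/2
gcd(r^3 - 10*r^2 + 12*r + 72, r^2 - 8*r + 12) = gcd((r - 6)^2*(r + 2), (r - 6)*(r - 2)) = r - 6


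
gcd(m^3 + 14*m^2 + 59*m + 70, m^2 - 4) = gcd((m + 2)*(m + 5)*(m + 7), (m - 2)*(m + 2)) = m + 2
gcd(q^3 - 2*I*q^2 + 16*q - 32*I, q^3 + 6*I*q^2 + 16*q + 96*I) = q^2 + 16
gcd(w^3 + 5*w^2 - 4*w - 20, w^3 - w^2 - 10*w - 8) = w + 2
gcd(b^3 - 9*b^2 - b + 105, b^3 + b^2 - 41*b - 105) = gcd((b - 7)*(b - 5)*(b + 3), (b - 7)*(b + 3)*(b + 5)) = b^2 - 4*b - 21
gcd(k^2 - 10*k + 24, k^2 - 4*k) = k - 4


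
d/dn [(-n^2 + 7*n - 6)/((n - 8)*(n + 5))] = 2*(-2*n^2 + 46*n - 149)/(n^4 - 6*n^3 - 71*n^2 + 240*n + 1600)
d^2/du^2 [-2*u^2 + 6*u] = -4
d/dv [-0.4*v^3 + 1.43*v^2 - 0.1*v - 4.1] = -1.2*v^2 + 2.86*v - 0.1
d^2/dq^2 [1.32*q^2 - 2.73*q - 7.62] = 2.64000000000000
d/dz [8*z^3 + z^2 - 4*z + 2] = 24*z^2 + 2*z - 4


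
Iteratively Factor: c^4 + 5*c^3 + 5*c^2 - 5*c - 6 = (c + 1)*(c^3 + 4*c^2 + c - 6) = (c + 1)*(c + 3)*(c^2 + c - 2) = (c - 1)*(c + 1)*(c + 3)*(c + 2)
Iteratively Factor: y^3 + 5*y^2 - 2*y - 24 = (y - 2)*(y^2 + 7*y + 12) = (y - 2)*(y + 3)*(y + 4)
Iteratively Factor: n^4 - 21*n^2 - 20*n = (n - 5)*(n^3 + 5*n^2 + 4*n) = n*(n - 5)*(n^2 + 5*n + 4) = n*(n - 5)*(n + 4)*(n + 1)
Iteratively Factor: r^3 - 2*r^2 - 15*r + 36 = (r + 4)*(r^2 - 6*r + 9) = (r - 3)*(r + 4)*(r - 3)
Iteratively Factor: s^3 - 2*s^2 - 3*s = (s - 3)*(s^2 + s) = s*(s - 3)*(s + 1)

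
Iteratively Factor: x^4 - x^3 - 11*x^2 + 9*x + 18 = (x - 2)*(x^3 + x^2 - 9*x - 9) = (x - 2)*(x + 3)*(x^2 - 2*x - 3) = (x - 3)*(x - 2)*(x + 3)*(x + 1)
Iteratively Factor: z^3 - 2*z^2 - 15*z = (z - 5)*(z^2 + 3*z) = (z - 5)*(z + 3)*(z)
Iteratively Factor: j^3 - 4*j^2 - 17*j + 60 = (j - 3)*(j^2 - j - 20) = (j - 3)*(j + 4)*(j - 5)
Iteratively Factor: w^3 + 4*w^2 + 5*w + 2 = (w + 1)*(w^2 + 3*w + 2) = (w + 1)^2*(w + 2)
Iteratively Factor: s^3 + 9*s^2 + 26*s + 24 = (s + 3)*(s^2 + 6*s + 8) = (s + 2)*(s + 3)*(s + 4)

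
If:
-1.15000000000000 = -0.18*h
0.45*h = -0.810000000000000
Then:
No Solution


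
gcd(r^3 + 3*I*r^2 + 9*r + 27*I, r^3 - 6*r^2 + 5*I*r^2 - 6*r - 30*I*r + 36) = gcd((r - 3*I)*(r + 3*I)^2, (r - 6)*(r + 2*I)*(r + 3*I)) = r + 3*I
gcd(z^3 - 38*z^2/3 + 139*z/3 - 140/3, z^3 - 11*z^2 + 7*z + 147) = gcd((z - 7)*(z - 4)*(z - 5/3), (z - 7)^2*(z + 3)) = z - 7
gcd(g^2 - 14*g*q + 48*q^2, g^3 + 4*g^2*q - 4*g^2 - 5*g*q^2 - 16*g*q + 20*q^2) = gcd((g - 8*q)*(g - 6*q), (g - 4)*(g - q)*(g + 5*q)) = 1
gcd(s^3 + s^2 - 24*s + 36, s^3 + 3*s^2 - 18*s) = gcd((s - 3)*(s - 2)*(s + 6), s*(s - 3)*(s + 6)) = s^2 + 3*s - 18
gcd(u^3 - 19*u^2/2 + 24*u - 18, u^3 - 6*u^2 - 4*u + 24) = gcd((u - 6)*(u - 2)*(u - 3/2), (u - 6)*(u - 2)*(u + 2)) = u^2 - 8*u + 12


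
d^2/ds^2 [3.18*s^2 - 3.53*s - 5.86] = 6.36000000000000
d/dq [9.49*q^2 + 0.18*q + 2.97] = 18.98*q + 0.18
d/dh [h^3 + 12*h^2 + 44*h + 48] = 3*h^2 + 24*h + 44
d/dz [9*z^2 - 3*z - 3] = 18*z - 3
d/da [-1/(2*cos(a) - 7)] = -2*sin(a)/(2*cos(a) - 7)^2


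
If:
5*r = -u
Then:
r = -u/5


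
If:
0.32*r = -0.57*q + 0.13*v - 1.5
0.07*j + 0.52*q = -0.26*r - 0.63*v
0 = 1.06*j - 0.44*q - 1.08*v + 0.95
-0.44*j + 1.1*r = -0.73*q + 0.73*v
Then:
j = -0.64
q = -4.44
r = 4.06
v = 2.06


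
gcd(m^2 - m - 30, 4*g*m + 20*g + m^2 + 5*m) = m + 5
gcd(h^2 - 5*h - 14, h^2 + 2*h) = h + 2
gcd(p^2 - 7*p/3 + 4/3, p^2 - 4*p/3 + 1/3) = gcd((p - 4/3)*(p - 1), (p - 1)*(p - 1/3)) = p - 1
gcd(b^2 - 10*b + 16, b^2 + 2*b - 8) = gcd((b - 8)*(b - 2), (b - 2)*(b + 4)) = b - 2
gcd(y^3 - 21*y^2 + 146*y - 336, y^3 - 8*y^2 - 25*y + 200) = y - 8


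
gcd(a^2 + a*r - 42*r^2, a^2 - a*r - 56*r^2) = a + 7*r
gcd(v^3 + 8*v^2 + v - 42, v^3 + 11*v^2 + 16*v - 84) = v^2 + 5*v - 14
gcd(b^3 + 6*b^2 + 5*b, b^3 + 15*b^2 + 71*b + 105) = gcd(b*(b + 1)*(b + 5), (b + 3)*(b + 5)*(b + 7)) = b + 5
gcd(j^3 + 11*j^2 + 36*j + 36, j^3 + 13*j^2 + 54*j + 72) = j^2 + 9*j + 18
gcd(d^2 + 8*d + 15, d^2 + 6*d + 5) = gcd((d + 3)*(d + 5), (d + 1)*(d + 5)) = d + 5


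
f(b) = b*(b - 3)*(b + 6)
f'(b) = b*(b - 3) + b*(b + 6) + (b - 3)*(b + 6) = 3*b^2 + 6*b - 18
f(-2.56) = 48.96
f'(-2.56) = -13.70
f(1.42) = -16.65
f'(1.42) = -3.43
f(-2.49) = 47.98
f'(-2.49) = -14.34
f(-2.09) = 41.59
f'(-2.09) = -17.44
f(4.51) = 71.57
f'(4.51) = 70.08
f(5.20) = 128.13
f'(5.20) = 94.32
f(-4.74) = 46.23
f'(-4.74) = 20.96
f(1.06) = -14.52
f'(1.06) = -8.27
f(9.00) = 810.00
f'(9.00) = 279.00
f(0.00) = 0.00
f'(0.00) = -18.00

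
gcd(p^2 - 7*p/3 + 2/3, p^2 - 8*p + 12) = p - 2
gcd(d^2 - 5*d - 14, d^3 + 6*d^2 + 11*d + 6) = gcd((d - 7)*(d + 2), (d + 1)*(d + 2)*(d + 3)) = d + 2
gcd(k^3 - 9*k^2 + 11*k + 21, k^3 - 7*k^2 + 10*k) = 1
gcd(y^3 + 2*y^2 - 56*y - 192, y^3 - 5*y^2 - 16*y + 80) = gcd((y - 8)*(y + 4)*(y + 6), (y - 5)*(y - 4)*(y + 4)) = y + 4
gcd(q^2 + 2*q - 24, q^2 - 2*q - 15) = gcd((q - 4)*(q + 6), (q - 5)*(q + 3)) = 1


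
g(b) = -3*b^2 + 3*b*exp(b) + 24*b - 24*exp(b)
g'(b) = 3*b*exp(b) - 6*b - 21*exp(b) + 24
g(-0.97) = -36.30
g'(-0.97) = 20.76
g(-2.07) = -66.35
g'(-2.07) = 32.99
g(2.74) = -201.15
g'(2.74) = -190.36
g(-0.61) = -29.79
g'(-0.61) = 15.26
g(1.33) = -49.05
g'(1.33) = -48.30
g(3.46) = -386.22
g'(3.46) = -334.66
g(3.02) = -261.02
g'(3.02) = -238.79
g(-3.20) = -108.89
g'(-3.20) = 41.95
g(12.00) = 1952913.50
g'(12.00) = 2441273.87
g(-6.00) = -252.10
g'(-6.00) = 59.90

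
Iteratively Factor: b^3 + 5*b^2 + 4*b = (b + 4)*(b^2 + b) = b*(b + 4)*(b + 1)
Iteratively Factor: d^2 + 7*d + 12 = (d + 4)*(d + 3)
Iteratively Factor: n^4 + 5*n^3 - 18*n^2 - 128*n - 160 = (n + 4)*(n^3 + n^2 - 22*n - 40) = (n + 4)^2*(n^2 - 3*n - 10) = (n - 5)*(n + 4)^2*(n + 2)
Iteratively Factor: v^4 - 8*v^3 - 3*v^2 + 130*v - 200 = (v - 2)*(v^3 - 6*v^2 - 15*v + 100) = (v - 2)*(v + 4)*(v^2 - 10*v + 25) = (v - 5)*(v - 2)*(v + 4)*(v - 5)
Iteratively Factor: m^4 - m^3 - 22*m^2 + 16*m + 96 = (m - 3)*(m^3 + 2*m^2 - 16*m - 32) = (m - 3)*(m + 2)*(m^2 - 16) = (m - 3)*(m + 2)*(m + 4)*(m - 4)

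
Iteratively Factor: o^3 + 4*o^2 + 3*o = (o + 1)*(o^2 + 3*o) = (o + 1)*(o + 3)*(o)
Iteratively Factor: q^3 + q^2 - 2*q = (q)*(q^2 + q - 2) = q*(q - 1)*(q + 2)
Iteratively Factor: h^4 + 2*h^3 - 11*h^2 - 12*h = (h)*(h^3 + 2*h^2 - 11*h - 12) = h*(h + 1)*(h^2 + h - 12) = h*(h - 3)*(h + 1)*(h + 4)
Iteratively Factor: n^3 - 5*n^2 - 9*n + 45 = (n + 3)*(n^2 - 8*n + 15) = (n - 5)*(n + 3)*(n - 3)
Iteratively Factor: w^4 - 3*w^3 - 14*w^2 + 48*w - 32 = (w - 2)*(w^3 - w^2 - 16*w + 16) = (w - 2)*(w + 4)*(w^2 - 5*w + 4) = (w - 2)*(w - 1)*(w + 4)*(w - 4)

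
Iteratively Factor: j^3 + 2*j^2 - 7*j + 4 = (j + 4)*(j^2 - 2*j + 1) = (j - 1)*(j + 4)*(j - 1)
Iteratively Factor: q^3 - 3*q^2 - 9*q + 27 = (q + 3)*(q^2 - 6*q + 9) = (q - 3)*(q + 3)*(q - 3)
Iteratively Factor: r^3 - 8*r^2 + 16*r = (r - 4)*(r^2 - 4*r) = r*(r - 4)*(r - 4)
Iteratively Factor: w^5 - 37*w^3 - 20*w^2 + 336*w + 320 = (w + 4)*(w^4 - 4*w^3 - 21*w^2 + 64*w + 80) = (w - 4)*(w + 4)*(w^3 - 21*w - 20) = (w - 5)*(w - 4)*(w + 4)*(w^2 + 5*w + 4) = (w - 5)*(w - 4)*(w + 1)*(w + 4)*(w + 4)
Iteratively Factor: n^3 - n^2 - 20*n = (n - 5)*(n^2 + 4*n) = (n - 5)*(n + 4)*(n)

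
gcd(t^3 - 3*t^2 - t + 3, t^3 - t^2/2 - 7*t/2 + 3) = t - 1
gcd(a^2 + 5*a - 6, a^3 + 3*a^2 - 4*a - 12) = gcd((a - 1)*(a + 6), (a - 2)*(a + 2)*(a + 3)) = 1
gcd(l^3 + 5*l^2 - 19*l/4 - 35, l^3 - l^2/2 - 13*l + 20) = l^2 + 3*l/2 - 10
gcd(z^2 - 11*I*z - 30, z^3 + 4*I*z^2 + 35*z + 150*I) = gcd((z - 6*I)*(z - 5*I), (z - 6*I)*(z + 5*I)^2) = z - 6*I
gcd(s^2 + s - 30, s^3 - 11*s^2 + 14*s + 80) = s - 5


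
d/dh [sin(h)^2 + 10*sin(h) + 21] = 2*(sin(h) + 5)*cos(h)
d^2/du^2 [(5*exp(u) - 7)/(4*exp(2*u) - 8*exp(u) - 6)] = (20*exp(4*u) - 72*exp(3*u) + 348*exp(2*u) - 340*exp(u) + 129)*exp(u)/(2*(8*exp(6*u) - 48*exp(5*u) + 60*exp(4*u) + 80*exp(3*u) - 90*exp(2*u) - 108*exp(u) - 27))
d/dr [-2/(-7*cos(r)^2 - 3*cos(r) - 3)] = 2*(14*cos(r) + 3)*sin(r)/(7*cos(r)^2 + 3*cos(r) + 3)^2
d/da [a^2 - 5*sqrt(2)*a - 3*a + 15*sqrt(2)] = 2*a - 5*sqrt(2) - 3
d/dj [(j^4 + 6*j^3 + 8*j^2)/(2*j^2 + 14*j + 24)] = j*(2*j^2 + 11*j + 12)/(2*(j^2 + 6*j + 9))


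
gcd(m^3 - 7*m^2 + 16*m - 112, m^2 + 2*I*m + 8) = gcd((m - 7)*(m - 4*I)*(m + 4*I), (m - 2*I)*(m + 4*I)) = m + 4*I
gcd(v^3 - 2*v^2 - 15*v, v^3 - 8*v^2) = v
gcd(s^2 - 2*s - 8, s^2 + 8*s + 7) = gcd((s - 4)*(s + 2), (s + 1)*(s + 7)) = 1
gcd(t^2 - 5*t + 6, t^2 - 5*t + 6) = t^2 - 5*t + 6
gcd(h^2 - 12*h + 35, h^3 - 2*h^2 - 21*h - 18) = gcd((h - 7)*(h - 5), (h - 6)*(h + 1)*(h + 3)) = 1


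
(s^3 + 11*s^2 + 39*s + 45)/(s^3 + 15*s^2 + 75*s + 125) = (s^2 + 6*s + 9)/(s^2 + 10*s + 25)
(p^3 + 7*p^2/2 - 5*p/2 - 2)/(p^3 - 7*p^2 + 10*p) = (2*p^3 + 7*p^2 - 5*p - 4)/(2*p*(p^2 - 7*p + 10))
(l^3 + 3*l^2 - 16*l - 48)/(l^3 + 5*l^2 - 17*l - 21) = (l^3 + 3*l^2 - 16*l - 48)/(l^3 + 5*l^2 - 17*l - 21)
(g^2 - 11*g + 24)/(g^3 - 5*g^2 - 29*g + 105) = (g - 8)/(g^2 - 2*g - 35)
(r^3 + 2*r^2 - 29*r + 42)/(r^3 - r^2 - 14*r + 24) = (r + 7)/(r + 4)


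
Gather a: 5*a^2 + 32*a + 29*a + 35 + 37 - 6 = 5*a^2 + 61*a + 66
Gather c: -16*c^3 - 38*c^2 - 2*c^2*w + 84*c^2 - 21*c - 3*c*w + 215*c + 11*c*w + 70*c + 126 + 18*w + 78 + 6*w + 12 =-16*c^3 + c^2*(46 - 2*w) + c*(8*w + 264) + 24*w + 216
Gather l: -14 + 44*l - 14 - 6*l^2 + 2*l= -6*l^2 + 46*l - 28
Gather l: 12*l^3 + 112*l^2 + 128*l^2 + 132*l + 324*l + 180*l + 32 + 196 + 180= 12*l^3 + 240*l^2 + 636*l + 408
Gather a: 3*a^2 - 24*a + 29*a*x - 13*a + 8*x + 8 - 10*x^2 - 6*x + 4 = 3*a^2 + a*(29*x - 37) - 10*x^2 + 2*x + 12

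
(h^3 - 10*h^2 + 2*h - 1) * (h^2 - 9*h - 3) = h^5 - 19*h^4 + 89*h^3 + 11*h^2 + 3*h + 3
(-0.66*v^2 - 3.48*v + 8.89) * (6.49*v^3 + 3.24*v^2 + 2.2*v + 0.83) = -4.2834*v^5 - 24.7236*v^4 + 44.9689*v^3 + 20.5998*v^2 + 16.6696*v + 7.3787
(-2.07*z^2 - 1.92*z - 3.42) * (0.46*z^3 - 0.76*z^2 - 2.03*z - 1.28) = -0.9522*z^5 + 0.69*z^4 + 4.0881*z^3 + 9.1464*z^2 + 9.4002*z + 4.3776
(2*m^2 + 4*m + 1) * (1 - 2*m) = -4*m^3 - 6*m^2 + 2*m + 1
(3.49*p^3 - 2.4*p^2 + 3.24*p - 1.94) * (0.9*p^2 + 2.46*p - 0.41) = 3.141*p^5 + 6.4254*p^4 - 4.4189*p^3 + 7.2084*p^2 - 6.1008*p + 0.7954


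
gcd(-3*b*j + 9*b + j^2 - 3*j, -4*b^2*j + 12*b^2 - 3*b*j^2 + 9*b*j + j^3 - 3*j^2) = j - 3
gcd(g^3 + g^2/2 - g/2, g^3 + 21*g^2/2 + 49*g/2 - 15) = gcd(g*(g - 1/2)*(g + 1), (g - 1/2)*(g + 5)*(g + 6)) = g - 1/2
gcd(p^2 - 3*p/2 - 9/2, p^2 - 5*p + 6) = p - 3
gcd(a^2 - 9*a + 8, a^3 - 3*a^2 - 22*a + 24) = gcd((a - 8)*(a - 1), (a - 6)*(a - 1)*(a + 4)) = a - 1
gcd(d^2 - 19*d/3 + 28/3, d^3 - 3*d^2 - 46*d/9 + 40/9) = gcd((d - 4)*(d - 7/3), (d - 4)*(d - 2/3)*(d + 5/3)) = d - 4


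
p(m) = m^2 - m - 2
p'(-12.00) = -25.00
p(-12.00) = 154.00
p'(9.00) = 17.00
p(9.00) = 70.00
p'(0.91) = 0.82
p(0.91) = -2.08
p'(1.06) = 1.12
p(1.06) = -1.94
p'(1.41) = 1.82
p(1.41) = -1.42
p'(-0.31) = -1.62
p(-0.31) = -1.59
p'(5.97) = 10.94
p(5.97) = 27.67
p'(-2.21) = -5.42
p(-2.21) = 5.09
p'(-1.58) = -4.16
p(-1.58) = 2.08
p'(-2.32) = -5.64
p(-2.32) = 5.70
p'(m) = 2*m - 1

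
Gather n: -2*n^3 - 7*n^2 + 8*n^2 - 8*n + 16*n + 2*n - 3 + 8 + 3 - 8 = -2*n^3 + n^2 + 10*n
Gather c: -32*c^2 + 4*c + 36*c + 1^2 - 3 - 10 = -32*c^2 + 40*c - 12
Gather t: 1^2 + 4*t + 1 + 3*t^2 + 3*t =3*t^2 + 7*t + 2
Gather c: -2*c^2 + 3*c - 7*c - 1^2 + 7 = -2*c^2 - 4*c + 6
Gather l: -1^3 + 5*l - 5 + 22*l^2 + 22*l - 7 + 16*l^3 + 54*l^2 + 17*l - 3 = 16*l^3 + 76*l^2 + 44*l - 16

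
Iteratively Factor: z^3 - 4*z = (z - 2)*(z^2 + 2*z) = z*(z - 2)*(z + 2)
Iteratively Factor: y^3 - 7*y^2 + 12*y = (y - 4)*(y^2 - 3*y) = (y - 4)*(y - 3)*(y)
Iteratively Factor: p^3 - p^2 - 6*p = (p + 2)*(p^2 - 3*p) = (p - 3)*(p + 2)*(p)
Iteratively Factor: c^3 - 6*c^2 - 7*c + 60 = (c - 5)*(c^2 - c - 12) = (c - 5)*(c - 4)*(c + 3)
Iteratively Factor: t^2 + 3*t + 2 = (t + 1)*(t + 2)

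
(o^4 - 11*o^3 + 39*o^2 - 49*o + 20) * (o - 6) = o^5 - 17*o^4 + 105*o^3 - 283*o^2 + 314*o - 120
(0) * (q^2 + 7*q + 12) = 0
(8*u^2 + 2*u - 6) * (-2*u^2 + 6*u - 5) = -16*u^4 + 44*u^3 - 16*u^2 - 46*u + 30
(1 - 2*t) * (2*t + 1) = 1 - 4*t^2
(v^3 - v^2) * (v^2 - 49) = v^5 - v^4 - 49*v^3 + 49*v^2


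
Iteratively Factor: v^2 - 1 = (v - 1)*(v + 1)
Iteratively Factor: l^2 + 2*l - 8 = (l - 2)*(l + 4)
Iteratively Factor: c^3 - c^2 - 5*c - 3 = (c + 1)*(c^2 - 2*c - 3) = (c + 1)^2*(c - 3)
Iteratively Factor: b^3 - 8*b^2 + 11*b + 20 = (b - 5)*(b^2 - 3*b - 4) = (b - 5)*(b + 1)*(b - 4)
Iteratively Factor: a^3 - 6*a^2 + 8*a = (a)*(a^2 - 6*a + 8) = a*(a - 4)*(a - 2)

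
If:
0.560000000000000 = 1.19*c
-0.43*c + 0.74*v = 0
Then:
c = 0.47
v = 0.27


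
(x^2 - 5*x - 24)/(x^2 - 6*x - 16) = (x + 3)/(x + 2)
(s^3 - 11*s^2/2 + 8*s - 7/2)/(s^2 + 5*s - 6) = (2*s^2 - 9*s + 7)/(2*(s + 6))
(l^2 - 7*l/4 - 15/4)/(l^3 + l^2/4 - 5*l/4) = (l - 3)/(l*(l - 1))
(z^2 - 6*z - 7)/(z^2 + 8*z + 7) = (z - 7)/(z + 7)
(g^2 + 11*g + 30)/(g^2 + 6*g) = (g + 5)/g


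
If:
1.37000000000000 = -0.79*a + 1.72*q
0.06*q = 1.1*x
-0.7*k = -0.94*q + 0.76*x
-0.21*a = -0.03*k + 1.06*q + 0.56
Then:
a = -2.02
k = -0.17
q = -0.13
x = -0.01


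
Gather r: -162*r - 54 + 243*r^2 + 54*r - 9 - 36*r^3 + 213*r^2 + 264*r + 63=-36*r^3 + 456*r^2 + 156*r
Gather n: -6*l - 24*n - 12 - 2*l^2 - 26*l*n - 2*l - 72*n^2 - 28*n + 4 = -2*l^2 - 8*l - 72*n^2 + n*(-26*l - 52) - 8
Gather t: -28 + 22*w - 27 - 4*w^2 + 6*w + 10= -4*w^2 + 28*w - 45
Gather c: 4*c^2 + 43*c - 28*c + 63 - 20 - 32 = 4*c^2 + 15*c + 11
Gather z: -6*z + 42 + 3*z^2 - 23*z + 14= 3*z^2 - 29*z + 56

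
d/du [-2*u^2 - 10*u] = -4*u - 10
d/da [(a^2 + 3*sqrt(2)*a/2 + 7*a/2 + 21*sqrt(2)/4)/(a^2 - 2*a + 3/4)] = 2*(-44*a^2 - 12*sqrt(2)*a^2 - 84*sqrt(2)*a + 12*a + 21 + 93*sqrt(2))/(16*a^4 - 64*a^3 + 88*a^2 - 48*a + 9)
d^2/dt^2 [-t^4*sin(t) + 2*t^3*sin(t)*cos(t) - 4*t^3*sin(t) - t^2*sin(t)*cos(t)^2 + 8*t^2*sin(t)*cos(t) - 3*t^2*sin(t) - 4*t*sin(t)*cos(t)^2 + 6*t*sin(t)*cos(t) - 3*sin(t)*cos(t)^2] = t^4*sin(t) + 4*t^3*sin(t) - 4*t^3*sin(2*t) - 8*t^3*cos(t) - 35*t^2*sin(t)/4 - 16*t^2*sin(2*t) + 9*t^2*sin(3*t)/4 - 24*t^2*cos(t) + 12*t^2*cos(2*t) - 23*t*sin(t) - 6*t*sin(2*t) + 9*t*sin(3*t) - 13*t*cos(t) + 32*t*cos(2*t) - 3*t*cos(3*t) - 23*sin(t)/4 + 8*sin(2*t) + 25*sin(3*t)/4 - 2*cos(t) + 12*cos(2*t) - 6*cos(3*t)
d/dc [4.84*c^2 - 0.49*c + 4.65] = 9.68*c - 0.49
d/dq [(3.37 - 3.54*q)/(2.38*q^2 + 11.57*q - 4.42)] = (8.4252*q^2 - 16.0412*q - 23.3441)/(5.6644*q^4 + 55.0732*q^3 + 112.8257*q^2 - 102.2788*q + 19.5364)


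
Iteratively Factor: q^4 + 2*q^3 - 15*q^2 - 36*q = (q + 3)*(q^3 - q^2 - 12*q) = q*(q + 3)*(q^2 - q - 12) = q*(q + 3)^2*(q - 4)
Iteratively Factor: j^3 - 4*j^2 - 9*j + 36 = (j - 4)*(j^2 - 9) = (j - 4)*(j - 3)*(j + 3)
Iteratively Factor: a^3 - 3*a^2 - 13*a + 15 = (a + 3)*(a^2 - 6*a + 5) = (a - 1)*(a + 3)*(a - 5)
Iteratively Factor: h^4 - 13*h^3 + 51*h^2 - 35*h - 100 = (h - 4)*(h^3 - 9*h^2 + 15*h + 25) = (h - 5)*(h - 4)*(h^2 - 4*h - 5) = (h - 5)^2*(h - 4)*(h + 1)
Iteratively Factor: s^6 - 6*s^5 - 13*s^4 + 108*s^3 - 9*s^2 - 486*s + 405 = (s + 3)*(s^5 - 9*s^4 + 14*s^3 + 66*s^2 - 207*s + 135) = (s + 3)^2*(s^4 - 12*s^3 + 50*s^2 - 84*s + 45) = (s - 1)*(s + 3)^2*(s^3 - 11*s^2 + 39*s - 45) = (s - 5)*(s - 1)*(s + 3)^2*(s^2 - 6*s + 9) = (s - 5)*(s - 3)*(s - 1)*(s + 3)^2*(s - 3)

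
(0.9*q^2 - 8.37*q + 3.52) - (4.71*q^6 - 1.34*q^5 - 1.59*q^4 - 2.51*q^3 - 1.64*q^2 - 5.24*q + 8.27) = -4.71*q^6 + 1.34*q^5 + 1.59*q^4 + 2.51*q^3 + 2.54*q^2 - 3.13*q - 4.75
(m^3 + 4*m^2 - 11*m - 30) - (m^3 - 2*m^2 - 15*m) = 6*m^2 + 4*m - 30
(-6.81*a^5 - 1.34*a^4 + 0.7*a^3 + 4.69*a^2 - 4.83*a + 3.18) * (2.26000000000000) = -15.3906*a^5 - 3.0284*a^4 + 1.582*a^3 + 10.5994*a^2 - 10.9158*a + 7.1868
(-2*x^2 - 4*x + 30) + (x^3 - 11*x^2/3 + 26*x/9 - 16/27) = x^3 - 17*x^2/3 - 10*x/9 + 794/27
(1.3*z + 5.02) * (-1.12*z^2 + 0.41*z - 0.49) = -1.456*z^3 - 5.0894*z^2 + 1.4212*z - 2.4598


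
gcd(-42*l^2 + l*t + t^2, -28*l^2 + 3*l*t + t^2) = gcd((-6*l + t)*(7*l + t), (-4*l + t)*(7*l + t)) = 7*l + t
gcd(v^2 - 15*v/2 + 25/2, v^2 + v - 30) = v - 5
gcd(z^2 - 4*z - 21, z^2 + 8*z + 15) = z + 3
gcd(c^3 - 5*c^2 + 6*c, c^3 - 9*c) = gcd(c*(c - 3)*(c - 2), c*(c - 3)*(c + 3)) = c^2 - 3*c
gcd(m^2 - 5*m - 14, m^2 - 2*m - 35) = m - 7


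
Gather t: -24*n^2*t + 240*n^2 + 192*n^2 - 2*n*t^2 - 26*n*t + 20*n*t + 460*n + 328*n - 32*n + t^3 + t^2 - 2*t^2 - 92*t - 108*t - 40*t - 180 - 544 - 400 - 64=432*n^2 + 756*n + t^3 + t^2*(-2*n - 1) + t*(-24*n^2 - 6*n - 240) - 1188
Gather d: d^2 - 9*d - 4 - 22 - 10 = d^2 - 9*d - 36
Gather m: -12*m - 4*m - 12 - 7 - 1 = -16*m - 20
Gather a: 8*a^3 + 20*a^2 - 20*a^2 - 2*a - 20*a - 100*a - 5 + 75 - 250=8*a^3 - 122*a - 180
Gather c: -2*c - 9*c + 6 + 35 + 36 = 77 - 11*c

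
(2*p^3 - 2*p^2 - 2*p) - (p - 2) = 2*p^3 - 2*p^2 - 3*p + 2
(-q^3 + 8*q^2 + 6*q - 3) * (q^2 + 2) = -q^5 + 8*q^4 + 4*q^3 + 13*q^2 + 12*q - 6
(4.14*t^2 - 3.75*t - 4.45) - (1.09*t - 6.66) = 4.14*t^2 - 4.84*t + 2.21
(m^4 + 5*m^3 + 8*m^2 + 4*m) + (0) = m^4 + 5*m^3 + 8*m^2 + 4*m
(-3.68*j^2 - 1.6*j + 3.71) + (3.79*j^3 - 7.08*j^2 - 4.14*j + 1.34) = 3.79*j^3 - 10.76*j^2 - 5.74*j + 5.05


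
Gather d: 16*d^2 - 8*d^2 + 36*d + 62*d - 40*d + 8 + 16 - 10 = 8*d^2 + 58*d + 14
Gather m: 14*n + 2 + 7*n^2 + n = 7*n^2 + 15*n + 2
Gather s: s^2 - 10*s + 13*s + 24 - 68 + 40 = s^2 + 3*s - 4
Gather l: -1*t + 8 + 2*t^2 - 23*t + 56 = 2*t^2 - 24*t + 64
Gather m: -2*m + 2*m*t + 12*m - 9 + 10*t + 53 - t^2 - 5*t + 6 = m*(2*t + 10) - t^2 + 5*t + 50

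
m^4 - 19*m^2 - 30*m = m*(m - 5)*(m + 2)*(m + 3)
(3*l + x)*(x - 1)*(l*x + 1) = 3*l^2*x^2 - 3*l^2*x + l*x^3 - l*x^2 + 3*l*x - 3*l + x^2 - x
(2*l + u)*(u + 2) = 2*l*u + 4*l + u^2 + 2*u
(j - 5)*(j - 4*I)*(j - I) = j^3 - 5*j^2 - 5*I*j^2 - 4*j + 25*I*j + 20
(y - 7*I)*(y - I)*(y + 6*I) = y^3 - 2*I*y^2 + 41*y - 42*I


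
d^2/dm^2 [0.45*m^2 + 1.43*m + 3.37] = 0.900000000000000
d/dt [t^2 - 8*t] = 2*t - 8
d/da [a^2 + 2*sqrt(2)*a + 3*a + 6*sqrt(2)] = 2*a + 2*sqrt(2) + 3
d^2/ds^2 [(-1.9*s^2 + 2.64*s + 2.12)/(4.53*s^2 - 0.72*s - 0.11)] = (-5.6843418860808e-14*s^4 + 95.956272*s^3 + 255.345228*s^2 - 33.59448*s + 3.846652)/(92.959677*s^6 - 44.325144*s^5 + 0.273158999999999*s^4 + 1.779408*s^3 - 0.006633*s^2 - 0.026136*s - 0.001331)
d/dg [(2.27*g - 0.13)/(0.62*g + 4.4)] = (6.242532*g + 44.30184)/(0.62*g + 4.4)^3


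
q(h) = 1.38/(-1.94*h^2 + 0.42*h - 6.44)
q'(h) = 1.38*(3.88*h - 0.42)/(-1.94*h^2 + 0.42*h - 6.44)^2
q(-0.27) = -0.21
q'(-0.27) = -0.05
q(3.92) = -0.04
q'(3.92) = 0.02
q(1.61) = -0.13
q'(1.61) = 0.07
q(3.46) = -0.05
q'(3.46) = 0.02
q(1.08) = -0.17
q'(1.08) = 0.08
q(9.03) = -0.01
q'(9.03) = 0.00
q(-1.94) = -0.09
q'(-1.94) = -0.05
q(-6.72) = -0.01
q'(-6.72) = -0.00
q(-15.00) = -0.00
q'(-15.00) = -0.00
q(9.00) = -0.01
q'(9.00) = 0.00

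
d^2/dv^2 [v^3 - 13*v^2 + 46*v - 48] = 6*v - 26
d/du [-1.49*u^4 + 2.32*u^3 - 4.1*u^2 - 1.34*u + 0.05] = -5.96*u^3 + 6.96*u^2 - 8.2*u - 1.34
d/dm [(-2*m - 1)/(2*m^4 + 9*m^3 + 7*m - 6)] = (-4*m^4 - 18*m^3 - 14*m + (2*m + 1)*(8*m^3 + 27*m^2 + 7) + 12)/(2*m^4 + 9*m^3 + 7*m - 6)^2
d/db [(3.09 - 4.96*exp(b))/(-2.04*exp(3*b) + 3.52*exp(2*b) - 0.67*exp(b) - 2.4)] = (-20.2368*exp(3*b) + 36.37*exp(2*b) - 21.7536*exp(b) + 13.9743)*exp(b)/(4.1616*exp(6*b) - 14.3616*exp(5*b) + 15.124*exp(4*b) + 5.0752*exp(3*b) - 16.4471*exp(2*b) + 3.216*exp(b) + 5.76)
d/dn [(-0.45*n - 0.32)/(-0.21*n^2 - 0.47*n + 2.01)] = (0.0945*n^2 + 0.2115*n - (0.42*n + 0.47)*(0.45*n + 0.32) - 0.9045)/(0.21*n^2 + 0.47*n - 2.01)^2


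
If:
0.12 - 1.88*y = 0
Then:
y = 0.06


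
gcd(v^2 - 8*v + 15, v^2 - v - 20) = v - 5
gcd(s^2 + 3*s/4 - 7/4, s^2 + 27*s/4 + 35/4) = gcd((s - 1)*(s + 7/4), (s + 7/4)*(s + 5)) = s + 7/4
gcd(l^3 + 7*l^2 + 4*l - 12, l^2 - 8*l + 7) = l - 1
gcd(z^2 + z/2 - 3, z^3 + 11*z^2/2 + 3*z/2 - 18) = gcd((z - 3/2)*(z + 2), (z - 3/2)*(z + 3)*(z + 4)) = z - 3/2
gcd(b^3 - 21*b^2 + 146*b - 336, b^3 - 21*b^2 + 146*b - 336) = b^3 - 21*b^2 + 146*b - 336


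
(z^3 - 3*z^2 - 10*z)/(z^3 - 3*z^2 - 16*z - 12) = z*(z - 5)/(z^2 - 5*z - 6)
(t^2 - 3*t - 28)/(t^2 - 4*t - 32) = (t - 7)/(t - 8)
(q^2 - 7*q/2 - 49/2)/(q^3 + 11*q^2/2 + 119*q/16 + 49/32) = 16*(q - 7)/(16*q^2 + 32*q + 7)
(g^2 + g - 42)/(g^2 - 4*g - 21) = (-g^2 - g + 42)/(-g^2 + 4*g + 21)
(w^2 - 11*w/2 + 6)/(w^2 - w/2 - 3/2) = (w - 4)/(w + 1)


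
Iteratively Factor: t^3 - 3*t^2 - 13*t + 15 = (t - 5)*(t^2 + 2*t - 3) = (t - 5)*(t - 1)*(t + 3)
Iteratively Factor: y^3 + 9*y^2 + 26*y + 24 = (y + 4)*(y^2 + 5*y + 6) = (y + 2)*(y + 4)*(y + 3)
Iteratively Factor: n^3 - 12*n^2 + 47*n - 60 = (n - 3)*(n^2 - 9*n + 20) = (n - 4)*(n - 3)*(n - 5)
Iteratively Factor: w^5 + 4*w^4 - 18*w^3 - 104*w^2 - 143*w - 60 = (w + 1)*(w^4 + 3*w^3 - 21*w^2 - 83*w - 60) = (w - 5)*(w + 1)*(w^3 + 8*w^2 + 19*w + 12) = (w - 5)*(w + 1)*(w + 4)*(w^2 + 4*w + 3) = (w - 5)*(w + 1)^2*(w + 4)*(w + 3)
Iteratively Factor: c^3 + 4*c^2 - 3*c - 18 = (c - 2)*(c^2 + 6*c + 9) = (c - 2)*(c + 3)*(c + 3)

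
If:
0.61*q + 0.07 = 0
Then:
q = -0.11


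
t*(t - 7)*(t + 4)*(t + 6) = t^4 + 3*t^3 - 46*t^2 - 168*t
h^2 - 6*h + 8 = (h - 4)*(h - 2)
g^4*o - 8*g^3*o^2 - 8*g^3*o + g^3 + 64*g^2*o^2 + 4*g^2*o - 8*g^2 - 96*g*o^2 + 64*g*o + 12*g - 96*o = (g - 6)*(g - 2)*(g - 8*o)*(g*o + 1)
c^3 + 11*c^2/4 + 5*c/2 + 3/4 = (c + 3/4)*(c + 1)^2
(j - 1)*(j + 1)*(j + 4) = j^3 + 4*j^2 - j - 4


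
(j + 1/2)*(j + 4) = j^2 + 9*j/2 + 2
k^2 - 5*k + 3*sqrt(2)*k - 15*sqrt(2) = (k - 5)*(k + 3*sqrt(2))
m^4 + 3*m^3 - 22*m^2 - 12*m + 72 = (m - 3)*(m - 2)*(m + 2)*(m + 6)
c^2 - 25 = (c - 5)*(c + 5)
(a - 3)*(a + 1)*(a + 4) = a^3 + 2*a^2 - 11*a - 12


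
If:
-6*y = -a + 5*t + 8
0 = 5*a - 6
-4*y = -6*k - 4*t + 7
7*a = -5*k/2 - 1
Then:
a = 6/5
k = -94/25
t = 1877/550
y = -175/44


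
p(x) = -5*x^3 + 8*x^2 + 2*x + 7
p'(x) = -15*x^2 + 16*x + 2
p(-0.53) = 8.93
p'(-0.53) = -10.69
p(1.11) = 12.24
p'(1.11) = 1.28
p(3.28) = -76.81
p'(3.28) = -106.90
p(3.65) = -122.26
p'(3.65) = -139.44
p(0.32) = 8.30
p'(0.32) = 5.58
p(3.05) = -54.34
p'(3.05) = -88.74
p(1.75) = 8.20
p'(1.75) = -15.94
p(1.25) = 12.23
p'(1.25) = -1.44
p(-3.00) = 208.00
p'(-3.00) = -181.00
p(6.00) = -773.00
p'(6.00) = -442.00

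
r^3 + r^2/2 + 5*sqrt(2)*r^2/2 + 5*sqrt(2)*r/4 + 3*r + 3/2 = (r + 1/2)*(r + sqrt(2))*(r + 3*sqrt(2)/2)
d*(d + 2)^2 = d^3 + 4*d^2 + 4*d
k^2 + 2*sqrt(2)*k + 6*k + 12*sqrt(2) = (k + 6)*(k + 2*sqrt(2))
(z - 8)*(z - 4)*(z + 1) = z^3 - 11*z^2 + 20*z + 32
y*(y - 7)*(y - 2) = y^3 - 9*y^2 + 14*y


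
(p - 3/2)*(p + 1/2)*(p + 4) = p^3 + 3*p^2 - 19*p/4 - 3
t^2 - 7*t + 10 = (t - 5)*(t - 2)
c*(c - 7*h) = c^2 - 7*c*h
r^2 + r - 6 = (r - 2)*(r + 3)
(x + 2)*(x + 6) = x^2 + 8*x + 12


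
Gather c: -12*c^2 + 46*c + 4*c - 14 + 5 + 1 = -12*c^2 + 50*c - 8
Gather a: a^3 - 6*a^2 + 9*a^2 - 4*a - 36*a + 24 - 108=a^3 + 3*a^2 - 40*a - 84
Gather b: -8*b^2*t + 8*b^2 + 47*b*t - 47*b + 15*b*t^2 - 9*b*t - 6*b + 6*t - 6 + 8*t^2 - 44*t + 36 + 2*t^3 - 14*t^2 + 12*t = b^2*(8 - 8*t) + b*(15*t^2 + 38*t - 53) + 2*t^3 - 6*t^2 - 26*t + 30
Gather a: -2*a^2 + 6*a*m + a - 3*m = -2*a^2 + a*(6*m + 1) - 3*m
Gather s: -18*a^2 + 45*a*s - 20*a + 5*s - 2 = -18*a^2 - 20*a + s*(45*a + 5) - 2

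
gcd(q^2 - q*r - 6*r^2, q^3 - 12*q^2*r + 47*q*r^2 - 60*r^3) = q - 3*r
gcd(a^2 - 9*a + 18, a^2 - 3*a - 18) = a - 6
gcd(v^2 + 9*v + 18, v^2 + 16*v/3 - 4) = v + 6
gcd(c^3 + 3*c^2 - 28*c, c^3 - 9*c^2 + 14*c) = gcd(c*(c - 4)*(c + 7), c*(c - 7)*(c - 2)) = c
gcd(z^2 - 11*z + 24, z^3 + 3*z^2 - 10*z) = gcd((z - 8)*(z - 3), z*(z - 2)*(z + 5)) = 1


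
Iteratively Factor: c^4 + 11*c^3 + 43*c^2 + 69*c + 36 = (c + 1)*(c^3 + 10*c^2 + 33*c + 36) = (c + 1)*(c + 3)*(c^2 + 7*c + 12) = (c + 1)*(c + 3)^2*(c + 4)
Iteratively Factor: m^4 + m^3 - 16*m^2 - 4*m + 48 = (m + 2)*(m^3 - m^2 - 14*m + 24) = (m - 3)*(m + 2)*(m^2 + 2*m - 8) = (m - 3)*(m - 2)*(m + 2)*(m + 4)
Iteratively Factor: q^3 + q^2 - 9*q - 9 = (q + 3)*(q^2 - 2*q - 3) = (q - 3)*(q + 3)*(q + 1)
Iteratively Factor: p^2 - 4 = (p + 2)*(p - 2)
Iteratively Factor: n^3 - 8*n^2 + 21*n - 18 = (n - 2)*(n^2 - 6*n + 9) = (n - 3)*(n - 2)*(n - 3)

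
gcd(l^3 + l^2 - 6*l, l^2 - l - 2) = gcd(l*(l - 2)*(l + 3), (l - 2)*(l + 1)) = l - 2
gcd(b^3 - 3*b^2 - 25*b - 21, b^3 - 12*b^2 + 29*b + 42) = b^2 - 6*b - 7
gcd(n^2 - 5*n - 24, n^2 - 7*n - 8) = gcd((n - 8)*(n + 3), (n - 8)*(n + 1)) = n - 8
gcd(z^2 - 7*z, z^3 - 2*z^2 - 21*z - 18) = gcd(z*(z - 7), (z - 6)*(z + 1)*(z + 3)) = 1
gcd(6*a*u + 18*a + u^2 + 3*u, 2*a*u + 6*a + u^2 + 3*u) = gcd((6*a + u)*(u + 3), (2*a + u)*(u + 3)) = u + 3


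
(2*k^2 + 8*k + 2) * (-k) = -2*k^3 - 8*k^2 - 2*k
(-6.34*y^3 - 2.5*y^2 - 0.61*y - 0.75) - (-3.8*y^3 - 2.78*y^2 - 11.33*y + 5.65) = -2.54*y^3 + 0.28*y^2 + 10.72*y - 6.4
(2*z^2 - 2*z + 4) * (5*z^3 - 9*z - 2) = 10*z^5 - 10*z^4 + 2*z^3 + 14*z^2 - 32*z - 8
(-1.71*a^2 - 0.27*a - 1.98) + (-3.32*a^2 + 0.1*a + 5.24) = -5.03*a^2 - 0.17*a + 3.26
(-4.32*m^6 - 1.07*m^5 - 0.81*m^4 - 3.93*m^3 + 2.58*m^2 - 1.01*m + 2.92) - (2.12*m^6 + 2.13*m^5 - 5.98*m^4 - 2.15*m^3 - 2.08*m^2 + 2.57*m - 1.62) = -6.44*m^6 - 3.2*m^5 + 5.17*m^4 - 1.78*m^3 + 4.66*m^2 - 3.58*m + 4.54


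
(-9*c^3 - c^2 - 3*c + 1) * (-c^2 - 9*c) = 9*c^5 + 82*c^4 + 12*c^3 + 26*c^2 - 9*c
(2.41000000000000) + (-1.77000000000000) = 0.640000000000000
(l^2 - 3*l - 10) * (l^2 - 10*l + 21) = l^4 - 13*l^3 + 41*l^2 + 37*l - 210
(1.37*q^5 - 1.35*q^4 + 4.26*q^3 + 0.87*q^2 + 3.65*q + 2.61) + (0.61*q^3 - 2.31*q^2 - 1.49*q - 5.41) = 1.37*q^5 - 1.35*q^4 + 4.87*q^3 - 1.44*q^2 + 2.16*q - 2.8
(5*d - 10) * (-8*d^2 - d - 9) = -40*d^3 + 75*d^2 - 35*d + 90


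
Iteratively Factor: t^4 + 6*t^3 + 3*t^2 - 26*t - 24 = (t + 1)*(t^3 + 5*t^2 - 2*t - 24) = (t - 2)*(t + 1)*(t^2 + 7*t + 12) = (t - 2)*(t + 1)*(t + 3)*(t + 4)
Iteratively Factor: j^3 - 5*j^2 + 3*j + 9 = (j - 3)*(j^2 - 2*j - 3) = (j - 3)^2*(j + 1)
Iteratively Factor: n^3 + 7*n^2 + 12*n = (n + 3)*(n^2 + 4*n) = n*(n + 3)*(n + 4)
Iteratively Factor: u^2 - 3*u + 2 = (u - 1)*(u - 2)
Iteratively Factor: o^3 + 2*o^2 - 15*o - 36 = (o - 4)*(o^2 + 6*o + 9) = (o - 4)*(o + 3)*(o + 3)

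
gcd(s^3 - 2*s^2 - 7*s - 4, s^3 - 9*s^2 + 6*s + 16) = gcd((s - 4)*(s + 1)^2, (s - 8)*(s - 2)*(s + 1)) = s + 1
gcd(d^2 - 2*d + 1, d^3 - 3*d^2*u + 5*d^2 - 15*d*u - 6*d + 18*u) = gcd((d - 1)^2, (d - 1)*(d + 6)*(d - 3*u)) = d - 1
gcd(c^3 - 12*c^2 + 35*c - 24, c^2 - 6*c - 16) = c - 8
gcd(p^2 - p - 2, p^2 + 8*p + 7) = p + 1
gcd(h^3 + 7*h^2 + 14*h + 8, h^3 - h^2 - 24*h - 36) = h + 2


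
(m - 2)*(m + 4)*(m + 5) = m^3 + 7*m^2 + 2*m - 40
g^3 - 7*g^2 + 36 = (g - 6)*(g - 3)*(g + 2)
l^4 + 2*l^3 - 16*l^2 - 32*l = l*(l - 4)*(l + 2)*(l + 4)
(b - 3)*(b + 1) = b^2 - 2*b - 3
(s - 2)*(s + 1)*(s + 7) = s^3 + 6*s^2 - 9*s - 14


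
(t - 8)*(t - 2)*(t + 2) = t^3 - 8*t^2 - 4*t + 32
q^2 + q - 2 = (q - 1)*(q + 2)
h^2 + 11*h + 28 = (h + 4)*(h + 7)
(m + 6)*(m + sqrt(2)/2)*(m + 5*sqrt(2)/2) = m^3 + 3*sqrt(2)*m^2 + 6*m^2 + 5*m/2 + 18*sqrt(2)*m + 15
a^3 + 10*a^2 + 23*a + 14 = (a + 1)*(a + 2)*(a + 7)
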